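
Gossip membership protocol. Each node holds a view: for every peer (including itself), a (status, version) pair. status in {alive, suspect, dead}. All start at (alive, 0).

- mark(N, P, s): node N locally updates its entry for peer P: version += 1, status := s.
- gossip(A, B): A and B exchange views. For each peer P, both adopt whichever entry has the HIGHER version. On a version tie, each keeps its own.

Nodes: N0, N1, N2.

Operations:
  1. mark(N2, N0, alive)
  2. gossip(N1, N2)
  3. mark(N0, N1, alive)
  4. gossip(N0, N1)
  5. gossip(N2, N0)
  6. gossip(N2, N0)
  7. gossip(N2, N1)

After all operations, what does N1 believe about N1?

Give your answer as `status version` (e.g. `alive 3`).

Answer: alive 1

Derivation:
Op 1: N2 marks N0=alive -> (alive,v1)
Op 2: gossip N1<->N2 -> N1.N0=(alive,v1) N1.N1=(alive,v0) N1.N2=(alive,v0) | N2.N0=(alive,v1) N2.N1=(alive,v0) N2.N2=(alive,v0)
Op 3: N0 marks N1=alive -> (alive,v1)
Op 4: gossip N0<->N1 -> N0.N0=(alive,v1) N0.N1=(alive,v1) N0.N2=(alive,v0) | N1.N0=(alive,v1) N1.N1=(alive,v1) N1.N2=(alive,v0)
Op 5: gossip N2<->N0 -> N2.N0=(alive,v1) N2.N1=(alive,v1) N2.N2=(alive,v0) | N0.N0=(alive,v1) N0.N1=(alive,v1) N0.N2=(alive,v0)
Op 6: gossip N2<->N0 -> N2.N0=(alive,v1) N2.N1=(alive,v1) N2.N2=(alive,v0) | N0.N0=(alive,v1) N0.N1=(alive,v1) N0.N2=(alive,v0)
Op 7: gossip N2<->N1 -> N2.N0=(alive,v1) N2.N1=(alive,v1) N2.N2=(alive,v0) | N1.N0=(alive,v1) N1.N1=(alive,v1) N1.N2=(alive,v0)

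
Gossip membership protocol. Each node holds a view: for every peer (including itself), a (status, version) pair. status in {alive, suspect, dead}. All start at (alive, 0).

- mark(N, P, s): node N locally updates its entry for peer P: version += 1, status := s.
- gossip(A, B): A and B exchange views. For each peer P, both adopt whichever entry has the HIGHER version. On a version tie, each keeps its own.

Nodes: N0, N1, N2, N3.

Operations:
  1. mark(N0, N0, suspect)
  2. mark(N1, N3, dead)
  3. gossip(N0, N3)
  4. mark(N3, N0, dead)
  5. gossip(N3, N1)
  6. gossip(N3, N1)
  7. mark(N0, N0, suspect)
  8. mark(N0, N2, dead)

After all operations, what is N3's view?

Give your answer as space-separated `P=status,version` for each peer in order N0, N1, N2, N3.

Op 1: N0 marks N0=suspect -> (suspect,v1)
Op 2: N1 marks N3=dead -> (dead,v1)
Op 3: gossip N0<->N3 -> N0.N0=(suspect,v1) N0.N1=(alive,v0) N0.N2=(alive,v0) N0.N3=(alive,v0) | N3.N0=(suspect,v1) N3.N1=(alive,v0) N3.N2=(alive,v0) N3.N3=(alive,v0)
Op 4: N3 marks N0=dead -> (dead,v2)
Op 5: gossip N3<->N1 -> N3.N0=(dead,v2) N3.N1=(alive,v0) N3.N2=(alive,v0) N3.N3=(dead,v1) | N1.N0=(dead,v2) N1.N1=(alive,v0) N1.N2=(alive,v0) N1.N3=(dead,v1)
Op 6: gossip N3<->N1 -> N3.N0=(dead,v2) N3.N1=(alive,v0) N3.N2=(alive,v0) N3.N3=(dead,v1) | N1.N0=(dead,v2) N1.N1=(alive,v0) N1.N2=(alive,v0) N1.N3=(dead,v1)
Op 7: N0 marks N0=suspect -> (suspect,v2)
Op 8: N0 marks N2=dead -> (dead,v1)

Answer: N0=dead,2 N1=alive,0 N2=alive,0 N3=dead,1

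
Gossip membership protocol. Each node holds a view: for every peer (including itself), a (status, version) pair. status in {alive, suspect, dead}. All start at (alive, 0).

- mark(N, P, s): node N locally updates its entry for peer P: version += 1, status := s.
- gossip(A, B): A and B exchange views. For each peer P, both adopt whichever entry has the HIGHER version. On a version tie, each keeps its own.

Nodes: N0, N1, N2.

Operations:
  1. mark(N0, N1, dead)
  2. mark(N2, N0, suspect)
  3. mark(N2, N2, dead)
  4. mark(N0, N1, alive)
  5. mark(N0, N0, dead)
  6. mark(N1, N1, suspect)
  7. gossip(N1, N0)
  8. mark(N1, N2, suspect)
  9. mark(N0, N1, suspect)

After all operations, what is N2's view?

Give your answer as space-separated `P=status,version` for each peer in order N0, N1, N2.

Answer: N0=suspect,1 N1=alive,0 N2=dead,1

Derivation:
Op 1: N0 marks N1=dead -> (dead,v1)
Op 2: N2 marks N0=suspect -> (suspect,v1)
Op 3: N2 marks N2=dead -> (dead,v1)
Op 4: N0 marks N1=alive -> (alive,v2)
Op 5: N0 marks N0=dead -> (dead,v1)
Op 6: N1 marks N1=suspect -> (suspect,v1)
Op 7: gossip N1<->N0 -> N1.N0=(dead,v1) N1.N1=(alive,v2) N1.N2=(alive,v0) | N0.N0=(dead,v1) N0.N1=(alive,v2) N0.N2=(alive,v0)
Op 8: N1 marks N2=suspect -> (suspect,v1)
Op 9: N0 marks N1=suspect -> (suspect,v3)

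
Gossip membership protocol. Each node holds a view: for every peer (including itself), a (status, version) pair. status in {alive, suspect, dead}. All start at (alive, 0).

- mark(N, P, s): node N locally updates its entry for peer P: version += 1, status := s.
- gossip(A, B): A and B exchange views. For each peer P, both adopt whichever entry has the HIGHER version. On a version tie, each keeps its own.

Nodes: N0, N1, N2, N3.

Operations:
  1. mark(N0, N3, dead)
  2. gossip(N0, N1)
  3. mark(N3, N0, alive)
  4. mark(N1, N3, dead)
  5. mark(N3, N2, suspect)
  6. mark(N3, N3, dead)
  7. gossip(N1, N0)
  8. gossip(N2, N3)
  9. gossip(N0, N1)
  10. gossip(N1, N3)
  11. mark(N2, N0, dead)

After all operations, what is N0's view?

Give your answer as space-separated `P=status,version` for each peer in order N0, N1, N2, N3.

Answer: N0=alive,0 N1=alive,0 N2=alive,0 N3=dead,2

Derivation:
Op 1: N0 marks N3=dead -> (dead,v1)
Op 2: gossip N0<->N1 -> N0.N0=(alive,v0) N0.N1=(alive,v0) N0.N2=(alive,v0) N0.N3=(dead,v1) | N1.N0=(alive,v0) N1.N1=(alive,v0) N1.N2=(alive,v0) N1.N3=(dead,v1)
Op 3: N3 marks N0=alive -> (alive,v1)
Op 4: N1 marks N3=dead -> (dead,v2)
Op 5: N3 marks N2=suspect -> (suspect,v1)
Op 6: N3 marks N3=dead -> (dead,v1)
Op 7: gossip N1<->N0 -> N1.N0=(alive,v0) N1.N1=(alive,v0) N1.N2=(alive,v0) N1.N3=(dead,v2) | N0.N0=(alive,v0) N0.N1=(alive,v0) N0.N2=(alive,v0) N0.N3=(dead,v2)
Op 8: gossip N2<->N3 -> N2.N0=(alive,v1) N2.N1=(alive,v0) N2.N2=(suspect,v1) N2.N3=(dead,v1) | N3.N0=(alive,v1) N3.N1=(alive,v0) N3.N2=(suspect,v1) N3.N3=(dead,v1)
Op 9: gossip N0<->N1 -> N0.N0=(alive,v0) N0.N1=(alive,v0) N0.N2=(alive,v0) N0.N3=(dead,v2) | N1.N0=(alive,v0) N1.N1=(alive,v0) N1.N2=(alive,v0) N1.N3=(dead,v2)
Op 10: gossip N1<->N3 -> N1.N0=(alive,v1) N1.N1=(alive,v0) N1.N2=(suspect,v1) N1.N3=(dead,v2) | N3.N0=(alive,v1) N3.N1=(alive,v0) N3.N2=(suspect,v1) N3.N3=(dead,v2)
Op 11: N2 marks N0=dead -> (dead,v2)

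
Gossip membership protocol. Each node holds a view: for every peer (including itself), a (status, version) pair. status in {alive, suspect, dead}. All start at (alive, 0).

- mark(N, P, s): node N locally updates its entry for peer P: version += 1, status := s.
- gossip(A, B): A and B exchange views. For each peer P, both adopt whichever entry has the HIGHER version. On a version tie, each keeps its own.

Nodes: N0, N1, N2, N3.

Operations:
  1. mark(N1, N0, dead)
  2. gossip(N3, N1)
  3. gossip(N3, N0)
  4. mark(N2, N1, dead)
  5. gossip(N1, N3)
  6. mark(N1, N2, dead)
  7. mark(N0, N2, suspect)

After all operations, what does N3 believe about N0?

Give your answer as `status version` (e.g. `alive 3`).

Answer: dead 1

Derivation:
Op 1: N1 marks N0=dead -> (dead,v1)
Op 2: gossip N3<->N1 -> N3.N0=(dead,v1) N3.N1=(alive,v0) N3.N2=(alive,v0) N3.N3=(alive,v0) | N1.N0=(dead,v1) N1.N1=(alive,v0) N1.N2=(alive,v0) N1.N3=(alive,v0)
Op 3: gossip N3<->N0 -> N3.N0=(dead,v1) N3.N1=(alive,v0) N3.N2=(alive,v0) N3.N3=(alive,v0) | N0.N0=(dead,v1) N0.N1=(alive,v0) N0.N2=(alive,v0) N0.N3=(alive,v0)
Op 4: N2 marks N1=dead -> (dead,v1)
Op 5: gossip N1<->N3 -> N1.N0=(dead,v1) N1.N1=(alive,v0) N1.N2=(alive,v0) N1.N3=(alive,v0) | N3.N0=(dead,v1) N3.N1=(alive,v0) N3.N2=(alive,v0) N3.N3=(alive,v0)
Op 6: N1 marks N2=dead -> (dead,v1)
Op 7: N0 marks N2=suspect -> (suspect,v1)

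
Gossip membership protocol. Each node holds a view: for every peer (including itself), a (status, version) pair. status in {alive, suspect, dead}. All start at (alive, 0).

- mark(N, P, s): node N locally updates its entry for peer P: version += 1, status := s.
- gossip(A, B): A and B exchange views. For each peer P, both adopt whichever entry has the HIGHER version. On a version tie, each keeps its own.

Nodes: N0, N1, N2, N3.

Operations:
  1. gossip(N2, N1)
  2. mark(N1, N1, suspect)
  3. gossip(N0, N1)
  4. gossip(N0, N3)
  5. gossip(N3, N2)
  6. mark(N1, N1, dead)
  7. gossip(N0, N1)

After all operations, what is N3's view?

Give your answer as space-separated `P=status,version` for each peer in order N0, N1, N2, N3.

Op 1: gossip N2<->N1 -> N2.N0=(alive,v0) N2.N1=(alive,v0) N2.N2=(alive,v0) N2.N3=(alive,v0) | N1.N0=(alive,v0) N1.N1=(alive,v0) N1.N2=(alive,v0) N1.N3=(alive,v0)
Op 2: N1 marks N1=suspect -> (suspect,v1)
Op 3: gossip N0<->N1 -> N0.N0=(alive,v0) N0.N1=(suspect,v1) N0.N2=(alive,v0) N0.N3=(alive,v0) | N1.N0=(alive,v0) N1.N1=(suspect,v1) N1.N2=(alive,v0) N1.N3=(alive,v0)
Op 4: gossip N0<->N3 -> N0.N0=(alive,v0) N0.N1=(suspect,v1) N0.N2=(alive,v0) N0.N3=(alive,v0) | N3.N0=(alive,v0) N3.N1=(suspect,v1) N3.N2=(alive,v0) N3.N3=(alive,v0)
Op 5: gossip N3<->N2 -> N3.N0=(alive,v0) N3.N1=(suspect,v1) N3.N2=(alive,v0) N3.N3=(alive,v0) | N2.N0=(alive,v0) N2.N1=(suspect,v1) N2.N2=(alive,v0) N2.N3=(alive,v0)
Op 6: N1 marks N1=dead -> (dead,v2)
Op 7: gossip N0<->N1 -> N0.N0=(alive,v0) N0.N1=(dead,v2) N0.N2=(alive,v0) N0.N3=(alive,v0) | N1.N0=(alive,v0) N1.N1=(dead,v2) N1.N2=(alive,v0) N1.N3=(alive,v0)

Answer: N0=alive,0 N1=suspect,1 N2=alive,0 N3=alive,0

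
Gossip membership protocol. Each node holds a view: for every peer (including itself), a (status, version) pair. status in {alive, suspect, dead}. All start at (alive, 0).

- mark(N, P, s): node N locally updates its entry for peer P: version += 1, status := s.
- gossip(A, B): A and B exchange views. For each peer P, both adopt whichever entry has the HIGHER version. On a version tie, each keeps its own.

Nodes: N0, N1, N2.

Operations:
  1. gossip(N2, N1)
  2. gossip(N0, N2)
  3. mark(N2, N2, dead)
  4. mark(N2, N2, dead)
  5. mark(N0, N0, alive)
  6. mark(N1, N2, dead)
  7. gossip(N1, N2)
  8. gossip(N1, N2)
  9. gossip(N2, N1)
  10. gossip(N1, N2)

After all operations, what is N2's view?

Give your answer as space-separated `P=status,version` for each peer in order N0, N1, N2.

Answer: N0=alive,0 N1=alive,0 N2=dead,2

Derivation:
Op 1: gossip N2<->N1 -> N2.N0=(alive,v0) N2.N1=(alive,v0) N2.N2=(alive,v0) | N1.N0=(alive,v0) N1.N1=(alive,v0) N1.N2=(alive,v0)
Op 2: gossip N0<->N2 -> N0.N0=(alive,v0) N0.N1=(alive,v0) N0.N2=(alive,v0) | N2.N0=(alive,v0) N2.N1=(alive,v0) N2.N2=(alive,v0)
Op 3: N2 marks N2=dead -> (dead,v1)
Op 4: N2 marks N2=dead -> (dead,v2)
Op 5: N0 marks N0=alive -> (alive,v1)
Op 6: N1 marks N2=dead -> (dead,v1)
Op 7: gossip N1<->N2 -> N1.N0=(alive,v0) N1.N1=(alive,v0) N1.N2=(dead,v2) | N2.N0=(alive,v0) N2.N1=(alive,v0) N2.N2=(dead,v2)
Op 8: gossip N1<->N2 -> N1.N0=(alive,v0) N1.N1=(alive,v0) N1.N2=(dead,v2) | N2.N0=(alive,v0) N2.N1=(alive,v0) N2.N2=(dead,v2)
Op 9: gossip N2<->N1 -> N2.N0=(alive,v0) N2.N1=(alive,v0) N2.N2=(dead,v2) | N1.N0=(alive,v0) N1.N1=(alive,v0) N1.N2=(dead,v2)
Op 10: gossip N1<->N2 -> N1.N0=(alive,v0) N1.N1=(alive,v0) N1.N2=(dead,v2) | N2.N0=(alive,v0) N2.N1=(alive,v0) N2.N2=(dead,v2)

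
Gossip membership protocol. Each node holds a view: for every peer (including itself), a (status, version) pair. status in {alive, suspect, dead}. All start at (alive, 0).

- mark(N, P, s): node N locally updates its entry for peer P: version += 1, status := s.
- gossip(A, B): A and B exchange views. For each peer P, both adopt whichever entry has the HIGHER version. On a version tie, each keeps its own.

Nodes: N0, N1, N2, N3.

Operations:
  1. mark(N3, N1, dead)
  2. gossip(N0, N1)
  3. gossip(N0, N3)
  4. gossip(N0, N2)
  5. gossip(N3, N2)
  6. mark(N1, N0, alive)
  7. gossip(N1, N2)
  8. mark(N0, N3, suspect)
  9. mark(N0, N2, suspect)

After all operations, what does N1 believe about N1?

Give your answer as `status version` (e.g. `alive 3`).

Answer: dead 1

Derivation:
Op 1: N3 marks N1=dead -> (dead,v1)
Op 2: gossip N0<->N1 -> N0.N0=(alive,v0) N0.N1=(alive,v0) N0.N2=(alive,v0) N0.N3=(alive,v0) | N1.N0=(alive,v0) N1.N1=(alive,v0) N1.N2=(alive,v0) N1.N3=(alive,v0)
Op 3: gossip N0<->N3 -> N0.N0=(alive,v0) N0.N1=(dead,v1) N0.N2=(alive,v0) N0.N3=(alive,v0) | N3.N0=(alive,v0) N3.N1=(dead,v1) N3.N2=(alive,v0) N3.N3=(alive,v0)
Op 4: gossip N0<->N2 -> N0.N0=(alive,v0) N0.N1=(dead,v1) N0.N2=(alive,v0) N0.N3=(alive,v0) | N2.N0=(alive,v0) N2.N1=(dead,v1) N2.N2=(alive,v0) N2.N3=(alive,v0)
Op 5: gossip N3<->N2 -> N3.N0=(alive,v0) N3.N1=(dead,v1) N3.N2=(alive,v0) N3.N3=(alive,v0) | N2.N0=(alive,v0) N2.N1=(dead,v1) N2.N2=(alive,v0) N2.N3=(alive,v0)
Op 6: N1 marks N0=alive -> (alive,v1)
Op 7: gossip N1<->N2 -> N1.N0=(alive,v1) N1.N1=(dead,v1) N1.N2=(alive,v0) N1.N3=(alive,v0) | N2.N0=(alive,v1) N2.N1=(dead,v1) N2.N2=(alive,v0) N2.N3=(alive,v0)
Op 8: N0 marks N3=suspect -> (suspect,v1)
Op 9: N0 marks N2=suspect -> (suspect,v1)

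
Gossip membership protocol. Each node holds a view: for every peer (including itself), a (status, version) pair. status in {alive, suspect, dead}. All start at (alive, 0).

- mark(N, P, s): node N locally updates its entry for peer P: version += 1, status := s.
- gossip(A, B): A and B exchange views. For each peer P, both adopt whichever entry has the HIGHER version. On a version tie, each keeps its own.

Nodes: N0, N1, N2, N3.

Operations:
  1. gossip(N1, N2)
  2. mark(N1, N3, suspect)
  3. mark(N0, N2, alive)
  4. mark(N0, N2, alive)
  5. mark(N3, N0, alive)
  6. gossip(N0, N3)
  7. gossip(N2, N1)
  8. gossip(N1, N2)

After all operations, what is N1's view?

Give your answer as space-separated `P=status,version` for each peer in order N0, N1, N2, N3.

Op 1: gossip N1<->N2 -> N1.N0=(alive,v0) N1.N1=(alive,v0) N1.N2=(alive,v0) N1.N3=(alive,v0) | N2.N0=(alive,v0) N2.N1=(alive,v0) N2.N2=(alive,v0) N2.N3=(alive,v0)
Op 2: N1 marks N3=suspect -> (suspect,v1)
Op 3: N0 marks N2=alive -> (alive,v1)
Op 4: N0 marks N2=alive -> (alive,v2)
Op 5: N3 marks N0=alive -> (alive,v1)
Op 6: gossip N0<->N3 -> N0.N0=(alive,v1) N0.N1=(alive,v0) N0.N2=(alive,v2) N0.N3=(alive,v0) | N3.N0=(alive,v1) N3.N1=(alive,v0) N3.N2=(alive,v2) N3.N3=(alive,v0)
Op 7: gossip N2<->N1 -> N2.N0=(alive,v0) N2.N1=(alive,v0) N2.N2=(alive,v0) N2.N3=(suspect,v1) | N1.N0=(alive,v0) N1.N1=(alive,v0) N1.N2=(alive,v0) N1.N3=(suspect,v1)
Op 8: gossip N1<->N2 -> N1.N0=(alive,v0) N1.N1=(alive,v0) N1.N2=(alive,v0) N1.N3=(suspect,v1) | N2.N0=(alive,v0) N2.N1=(alive,v0) N2.N2=(alive,v0) N2.N3=(suspect,v1)

Answer: N0=alive,0 N1=alive,0 N2=alive,0 N3=suspect,1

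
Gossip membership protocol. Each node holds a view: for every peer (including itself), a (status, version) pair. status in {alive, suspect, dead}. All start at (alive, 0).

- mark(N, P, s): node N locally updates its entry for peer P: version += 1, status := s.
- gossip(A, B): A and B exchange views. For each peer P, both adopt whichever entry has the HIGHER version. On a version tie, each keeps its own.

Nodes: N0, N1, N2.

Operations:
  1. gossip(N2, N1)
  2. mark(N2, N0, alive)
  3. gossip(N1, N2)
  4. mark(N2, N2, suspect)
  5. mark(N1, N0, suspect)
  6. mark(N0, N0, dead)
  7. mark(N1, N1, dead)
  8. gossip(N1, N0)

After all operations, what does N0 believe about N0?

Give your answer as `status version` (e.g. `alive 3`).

Op 1: gossip N2<->N1 -> N2.N0=(alive,v0) N2.N1=(alive,v0) N2.N2=(alive,v0) | N1.N0=(alive,v0) N1.N1=(alive,v0) N1.N2=(alive,v0)
Op 2: N2 marks N0=alive -> (alive,v1)
Op 3: gossip N1<->N2 -> N1.N0=(alive,v1) N1.N1=(alive,v0) N1.N2=(alive,v0) | N2.N0=(alive,v1) N2.N1=(alive,v0) N2.N2=(alive,v0)
Op 4: N2 marks N2=suspect -> (suspect,v1)
Op 5: N1 marks N0=suspect -> (suspect,v2)
Op 6: N0 marks N0=dead -> (dead,v1)
Op 7: N1 marks N1=dead -> (dead,v1)
Op 8: gossip N1<->N0 -> N1.N0=(suspect,v2) N1.N1=(dead,v1) N1.N2=(alive,v0) | N0.N0=(suspect,v2) N0.N1=(dead,v1) N0.N2=(alive,v0)

Answer: suspect 2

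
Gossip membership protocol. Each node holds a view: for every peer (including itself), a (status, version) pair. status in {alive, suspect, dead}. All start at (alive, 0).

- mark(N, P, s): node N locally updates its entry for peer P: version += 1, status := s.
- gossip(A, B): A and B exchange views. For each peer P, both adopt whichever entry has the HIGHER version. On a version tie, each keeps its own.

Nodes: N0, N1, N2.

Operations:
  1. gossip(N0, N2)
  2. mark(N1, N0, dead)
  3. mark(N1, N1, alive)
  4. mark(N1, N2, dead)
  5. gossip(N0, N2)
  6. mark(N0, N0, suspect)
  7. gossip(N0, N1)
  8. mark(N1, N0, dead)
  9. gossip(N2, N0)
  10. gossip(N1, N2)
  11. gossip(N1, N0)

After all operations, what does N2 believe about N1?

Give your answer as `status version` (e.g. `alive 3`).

Answer: alive 1

Derivation:
Op 1: gossip N0<->N2 -> N0.N0=(alive,v0) N0.N1=(alive,v0) N0.N2=(alive,v0) | N2.N0=(alive,v0) N2.N1=(alive,v0) N2.N2=(alive,v0)
Op 2: N1 marks N0=dead -> (dead,v1)
Op 3: N1 marks N1=alive -> (alive,v1)
Op 4: N1 marks N2=dead -> (dead,v1)
Op 5: gossip N0<->N2 -> N0.N0=(alive,v0) N0.N1=(alive,v0) N0.N2=(alive,v0) | N2.N0=(alive,v0) N2.N1=(alive,v0) N2.N2=(alive,v0)
Op 6: N0 marks N0=suspect -> (suspect,v1)
Op 7: gossip N0<->N1 -> N0.N0=(suspect,v1) N0.N1=(alive,v1) N0.N2=(dead,v1) | N1.N0=(dead,v1) N1.N1=(alive,v1) N1.N2=(dead,v1)
Op 8: N1 marks N0=dead -> (dead,v2)
Op 9: gossip N2<->N0 -> N2.N0=(suspect,v1) N2.N1=(alive,v1) N2.N2=(dead,v1) | N0.N0=(suspect,v1) N0.N1=(alive,v1) N0.N2=(dead,v1)
Op 10: gossip N1<->N2 -> N1.N0=(dead,v2) N1.N1=(alive,v1) N1.N2=(dead,v1) | N2.N0=(dead,v2) N2.N1=(alive,v1) N2.N2=(dead,v1)
Op 11: gossip N1<->N0 -> N1.N0=(dead,v2) N1.N1=(alive,v1) N1.N2=(dead,v1) | N0.N0=(dead,v2) N0.N1=(alive,v1) N0.N2=(dead,v1)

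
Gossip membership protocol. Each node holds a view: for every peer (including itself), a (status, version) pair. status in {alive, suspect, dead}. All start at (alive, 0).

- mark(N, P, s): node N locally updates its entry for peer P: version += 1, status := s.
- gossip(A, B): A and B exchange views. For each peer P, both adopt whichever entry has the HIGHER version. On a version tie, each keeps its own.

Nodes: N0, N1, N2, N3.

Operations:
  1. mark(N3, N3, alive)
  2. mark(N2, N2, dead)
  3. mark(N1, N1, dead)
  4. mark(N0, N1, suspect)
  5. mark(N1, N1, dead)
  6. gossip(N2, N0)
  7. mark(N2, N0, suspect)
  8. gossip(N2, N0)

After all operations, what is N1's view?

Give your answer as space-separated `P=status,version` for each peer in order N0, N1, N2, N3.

Answer: N0=alive,0 N1=dead,2 N2=alive,0 N3=alive,0

Derivation:
Op 1: N3 marks N3=alive -> (alive,v1)
Op 2: N2 marks N2=dead -> (dead,v1)
Op 3: N1 marks N1=dead -> (dead,v1)
Op 4: N0 marks N1=suspect -> (suspect,v1)
Op 5: N1 marks N1=dead -> (dead,v2)
Op 6: gossip N2<->N0 -> N2.N0=(alive,v0) N2.N1=(suspect,v1) N2.N2=(dead,v1) N2.N3=(alive,v0) | N0.N0=(alive,v0) N0.N1=(suspect,v1) N0.N2=(dead,v1) N0.N3=(alive,v0)
Op 7: N2 marks N0=suspect -> (suspect,v1)
Op 8: gossip N2<->N0 -> N2.N0=(suspect,v1) N2.N1=(suspect,v1) N2.N2=(dead,v1) N2.N3=(alive,v0) | N0.N0=(suspect,v1) N0.N1=(suspect,v1) N0.N2=(dead,v1) N0.N3=(alive,v0)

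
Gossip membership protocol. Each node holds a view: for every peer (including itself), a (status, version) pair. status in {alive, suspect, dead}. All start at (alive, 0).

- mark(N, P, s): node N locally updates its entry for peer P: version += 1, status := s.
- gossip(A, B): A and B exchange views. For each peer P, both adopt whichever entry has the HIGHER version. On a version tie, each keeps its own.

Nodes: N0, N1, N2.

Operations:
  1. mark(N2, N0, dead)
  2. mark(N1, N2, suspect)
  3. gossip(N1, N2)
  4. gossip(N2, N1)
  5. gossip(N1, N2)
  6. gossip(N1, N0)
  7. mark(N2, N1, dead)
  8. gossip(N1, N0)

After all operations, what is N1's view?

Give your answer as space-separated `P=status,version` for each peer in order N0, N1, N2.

Op 1: N2 marks N0=dead -> (dead,v1)
Op 2: N1 marks N2=suspect -> (suspect,v1)
Op 3: gossip N1<->N2 -> N1.N0=(dead,v1) N1.N1=(alive,v0) N1.N2=(suspect,v1) | N2.N0=(dead,v1) N2.N1=(alive,v0) N2.N2=(suspect,v1)
Op 4: gossip N2<->N1 -> N2.N0=(dead,v1) N2.N1=(alive,v0) N2.N2=(suspect,v1) | N1.N0=(dead,v1) N1.N1=(alive,v0) N1.N2=(suspect,v1)
Op 5: gossip N1<->N2 -> N1.N0=(dead,v1) N1.N1=(alive,v0) N1.N2=(suspect,v1) | N2.N0=(dead,v1) N2.N1=(alive,v0) N2.N2=(suspect,v1)
Op 6: gossip N1<->N0 -> N1.N0=(dead,v1) N1.N1=(alive,v0) N1.N2=(suspect,v1) | N0.N0=(dead,v1) N0.N1=(alive,v0) N0.N2=(suspect,v1)
Op 7: N2 marks N1=dead -> (dead,v1)
Op 8: gossip N1<->N0 -> N1.N0=(dead,v1) N1.N1=(alive,v0) N1.N2=(suspect,v1) | N0.N0=(dead,v1) N0.N1=(alive,v0) N0.N2=(suspect,v1)

Answer: N0=dead,1 N1=alive,0 N2=suspect,1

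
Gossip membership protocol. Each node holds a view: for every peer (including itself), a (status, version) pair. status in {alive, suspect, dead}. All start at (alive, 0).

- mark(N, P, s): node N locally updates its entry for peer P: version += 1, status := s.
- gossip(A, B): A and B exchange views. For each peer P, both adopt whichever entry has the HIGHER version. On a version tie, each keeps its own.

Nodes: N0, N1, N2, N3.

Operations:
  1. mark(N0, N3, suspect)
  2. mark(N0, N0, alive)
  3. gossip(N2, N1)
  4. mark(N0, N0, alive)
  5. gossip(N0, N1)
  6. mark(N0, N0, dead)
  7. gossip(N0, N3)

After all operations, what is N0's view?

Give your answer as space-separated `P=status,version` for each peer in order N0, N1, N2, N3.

Answer: N0=dead,3 N1=alive,0 N2=alive,0 N3=suspect,1

Derivation:
Op 1: N0 marks N3=suspect -> (suspect,v1)
Op 2: N0 marks N0=alive -> (alive,v1)
Op 3: gossip N2<->N1 -> N2.N0=(alive,v0) N2.N1=(alive,v0) N2.N2=(alive,v0) N2.N3=(alive,v0) | N1.N0=(alive,v0) N1.N1=(alive,v0) N1.N2=(alive,v0) N1.N3=(alive,v0)
Op 4: N0 marks N0=alive -> (alive,v2)
Op 5: gossip N0<->N1 -> N0.N0=(alive,v2) N0.N1=(alive,v0) N0.N2=(alive,v0) N0.N3=(suspect,v1) | N1.N0=(alive,v2) N1.N1=(alive,v0) N1.N2=(alive,v0) N1.N3=(suspect,v1)
Op 6: N0 marks N0=dead -> (dead,v3)
Op 7: gossip N0<->N3 -> N0.N0=(dead,v3) N0.N1=(alive,v0) N0.N2=(alive,v0) N0.N3=(suspect,v1) | N3.N0=(dead,v3) N3.N1=(alive,v0) N3.N2=(alive,v0) N3.N3=(suspect,v1)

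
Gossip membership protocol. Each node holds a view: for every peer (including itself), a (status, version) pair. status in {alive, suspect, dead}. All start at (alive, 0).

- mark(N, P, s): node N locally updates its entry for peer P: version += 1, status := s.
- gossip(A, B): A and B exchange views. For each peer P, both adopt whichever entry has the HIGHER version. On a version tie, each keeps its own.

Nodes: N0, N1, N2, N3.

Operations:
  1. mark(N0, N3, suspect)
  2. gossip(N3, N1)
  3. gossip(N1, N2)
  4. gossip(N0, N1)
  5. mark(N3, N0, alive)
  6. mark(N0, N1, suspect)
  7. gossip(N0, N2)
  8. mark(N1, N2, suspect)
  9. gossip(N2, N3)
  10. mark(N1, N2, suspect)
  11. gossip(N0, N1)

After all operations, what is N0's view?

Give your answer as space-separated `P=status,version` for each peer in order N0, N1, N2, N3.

Op 1: N0 marks N3=suspect -> (suspect,v1)
Op 2: gossip N3<->N1 -> N3.N0=(alive,v0) N3.N1=(alive,v0) N3.N2=(alive,v0) N3.N3=(alive,v0) | N1.N0=(alive,v0) N1.N1=(alive,v0) N1.N2=(alive,v0) N1.N3=(alive,v0)
Op 3: gossip N1<->N2 -> N1.N0=(alive,v0) N1.N1=(alive,v0) N1.N2=(alive,v0) N1.N3=(alive,v0) | N2.N0=(alive,v0) N2.N1=(alive,v0) N2.N2=(alive,v0) N2.N3=(alive,v0)
Op 4: gossip N0<->N1 -> N0.N0=(alive,v0) N0.N1=(alive,v0) N0.N2=(alive,v0) N0.N3=(suspect,v1) | N1.N0=(alive,v0) N1.N1=(alive,v0) N1.N2=(alive,v0) N1.N3=(suspect,v1)
Op 5: N3 marks N0=alive -> (alive,v1)
Op 6: N0 marks N1=suspect -> (suspect,v1)
Op 7: gossip N0<->N2 -> N0.N0=(alive,v0) N0.N1=(suspect,v1) N0.N2=(alive,v0) N0.N3=(suspect,v1) | N2.N0=(alive,v0) N2.N1=(suspect,v1) N2.N2=(alive,v0) N2.N3=(suspect,v1)
Op 8: N1 marks N2=suspect -> (suspect,v1)
Op 9: gossip N2<->N3 -> N2.N0=(alive,v1) N2.N1=(suspect,v1) N2.N2=(alive,v0) N2.N3=(suspect,v1) | N3.N0=(alive,v1) N3.N1=(suspect,v1) N3.N2=(alive,v0) N3.N3=(suspect,v1)
Op 10: N1 marks N2=suspect -> (suspect,v2)
Op 11: gossip N0<->N1 -> N0.N0=(alive,v0) N0.N1=(suspect,v1) N0.N2=(suspect,v2) N0.N3=(suspect,v1) | N1.N0=(alive,v0) N1.N1=(suspect,v1) N1.N2=(suspect,v2) N1.N3=(suspect,v1)

Answer: N0=alive,0 N1=suspect,1 N2=suspect,2 N3=suspect,1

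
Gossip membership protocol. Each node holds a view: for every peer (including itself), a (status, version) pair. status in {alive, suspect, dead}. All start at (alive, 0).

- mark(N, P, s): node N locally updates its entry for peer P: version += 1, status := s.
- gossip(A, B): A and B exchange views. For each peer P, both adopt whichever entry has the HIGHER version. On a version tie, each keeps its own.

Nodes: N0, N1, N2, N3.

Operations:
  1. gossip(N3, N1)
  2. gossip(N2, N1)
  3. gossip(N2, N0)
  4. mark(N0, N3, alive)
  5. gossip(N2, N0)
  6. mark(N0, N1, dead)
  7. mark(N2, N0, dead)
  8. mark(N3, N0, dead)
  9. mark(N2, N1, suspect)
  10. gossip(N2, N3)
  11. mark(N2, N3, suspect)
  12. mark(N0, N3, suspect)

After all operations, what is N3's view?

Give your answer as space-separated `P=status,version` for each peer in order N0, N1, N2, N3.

Op 1: gossip N3<->N1 -> N3.N0=(alive,v0) N3.N1=(alive,v0) N3.N2=(alive,v0) N3.N3=(alive,v0) | N1.N0=(alive,v0) N1.N1=(alive,v0) N1.N2=(alive,v0) N1.N3=(alive,v0)
Op 2: gossip N2<->N1 -> N2.N0=(alive,v0) N2.N1=(alive,v0) N2.N2=(alive,v0) N2.N3=(alive,v0) | N1.N0=(alive,v0) N1.N1=(alive,v0) N1.N2=(alive,v0) N1.N3=(alive,v0)
Op 3: gossip N2<->N0 -> N2.N0=(alive,v0) N2.N1=(alive,v0) N2.N2=(alive,v0) N2.N3=(alive,v0) | N0.N0=(alive,v0) N0.N1=(alive,v0) N0.N2=(alive,v0) N0.N3=(alive,v0)
Op 4: N0 marks N3=alive -> (alive,v1)
Op 5: gossip N2<->N0 -> N2.N0=(alive,v0) N2.N1=(alive,v0) N2.N2=(alive,v0) N2.N3=(alive,v1) | N0.N0=(alive,v0) N0.N1=(alive,v0) N0.N2=(alive,v0) N0.N3=(alive,v1)
Op 6: N0 marks N1=dead -> (dead,v1)
Op 7: N2 marks N0=dead -> (dead,v1)
Op 8: N3 marks N0=dead -> (dead,v1)
Op 9: N2 marks N1=suspect -> (suspect,v1)
Op 10: gossip N2<->N3 -> N2.N0=(dead,v1) N2.N1=(suspect,v1) N2.N2=(alive,v0) N2.N3=(alive,v1) | N3.N0=(dead,v1) N3.N1=(suspect,v1) N3.N2=(alive,v0) N3.N3=(alive,v1)
Op 11: N2 marks N3=suspect -> (suspect,v2)
Op 12: N0 marks N3=suspect -> (suspect,v2)

Answer: N0=dead,1 N1=suspect,1 N2=alive,0 N3=alive,1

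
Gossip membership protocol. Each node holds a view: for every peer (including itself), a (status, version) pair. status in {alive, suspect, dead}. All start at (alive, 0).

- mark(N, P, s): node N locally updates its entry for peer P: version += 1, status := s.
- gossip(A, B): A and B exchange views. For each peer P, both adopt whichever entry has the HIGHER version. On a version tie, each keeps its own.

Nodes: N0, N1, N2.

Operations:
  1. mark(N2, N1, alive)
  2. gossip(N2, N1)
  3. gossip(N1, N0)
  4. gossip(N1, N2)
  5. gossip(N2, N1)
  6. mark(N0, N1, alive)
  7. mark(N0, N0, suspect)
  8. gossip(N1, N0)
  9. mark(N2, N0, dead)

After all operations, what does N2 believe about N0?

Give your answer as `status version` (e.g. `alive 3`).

Op 1: N2 marks N1=alive -> (alive,v1)
Op 2: gossip N2<->N1 -> N2.N0=(alive,v0) N2.N1=(alive,v1) N2.N2=(alive,v0) | N1.N0=(alive,v0) N1.N1=(alive,v1) N1.N2=(alive,v0)
Op 3: gossip N1<->N0 -> N1.N0=(alive,v0) N1.N1=(alive,v1) N1.N2=(alive,v0) | N0.N0=(alive,v0) N0.N1=(alive,v1) N0.N2=(alive,v0)
Op 4: gossip N1<->N2 -> N1.N0=(alive,v0) N1.N1=(alive,v1) N1.N2=(alive,v0) | N2.N0=(alive,v0) N2.N1=(alive,v1) N2.N2=(alive,v0)
Op 5: gossip N2<->N1 -> N2.N0=(alive,v0) N2.N1=(alive,v1) N2.N2=(alive,v0) | N1.N0=(alive,v0) N1.N1=(alive,v1) N1.N2=(alive,v0)
Op 6: N0 marks N1=alive -> (alive,v2)
Op 7: N0 marks N0=suspect -> (suspect,v1)
Op 8: gossip N1<->N0 -> N1.N0=(suspect,v1) N1.N1=(alive,v2) N1.N2=(alive,v0) | N0.N0=(suspect,v1) N0.N1=(alive,v2) N0.N2=(alive,v0)
Op 9: N2 marks N0=dead -> (dead,v1)

Answer: dead 1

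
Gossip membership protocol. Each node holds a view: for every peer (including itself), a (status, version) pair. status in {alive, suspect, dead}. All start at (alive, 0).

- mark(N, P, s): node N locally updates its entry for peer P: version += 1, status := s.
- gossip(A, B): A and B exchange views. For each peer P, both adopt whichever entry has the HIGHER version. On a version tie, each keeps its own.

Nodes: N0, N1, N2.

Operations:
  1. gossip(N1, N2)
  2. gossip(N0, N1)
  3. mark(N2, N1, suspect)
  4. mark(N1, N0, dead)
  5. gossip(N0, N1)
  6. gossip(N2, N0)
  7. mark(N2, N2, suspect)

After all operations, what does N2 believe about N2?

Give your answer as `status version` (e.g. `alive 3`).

Op 1: gossip N1<->N2 -> N1.N0=(alive,v0) N1.N1=(alive,v0) N1.N2=(alive,v0) | N2.N0=(alive,v0) N2.N1=(alive,v0) N2.N2=(alive,v0)
Op 2: gossip N0<->N1 -> N0.N0=(alive,v0) N0.N1=(alive,v0) N0.N2=(alive,v0) | N1.N0=(alive,v0) N1.N1=(alive,v0) N1.N2=(alive,v0)
Op 3: N2 marks N1=suspect -> (suspect,v1)
Op 4: N1 marks N0=dead -> (dead,v1)
Op 5: gossip N0<->N1 -> N0.N0=(dead,v1) N0.N1=(alive,v0) N0.N2=(alive,v0) | N1.N0=(dead,v1) N1.N1=(alive,v0) N1.N2=(alive,v0)
Op 6: gossip N2<->N0 -> N2.N0=(dead,v1) N2.N1=(suspect,v1) N2.N2=(alive,v0) | N0.N0=(dead,v1) N0.N1=(suspect,v1) N0.N2=(alive,v0)
Op 7: N2 marks N2=suspect -> (suspect,v1)

Answer: suspect 1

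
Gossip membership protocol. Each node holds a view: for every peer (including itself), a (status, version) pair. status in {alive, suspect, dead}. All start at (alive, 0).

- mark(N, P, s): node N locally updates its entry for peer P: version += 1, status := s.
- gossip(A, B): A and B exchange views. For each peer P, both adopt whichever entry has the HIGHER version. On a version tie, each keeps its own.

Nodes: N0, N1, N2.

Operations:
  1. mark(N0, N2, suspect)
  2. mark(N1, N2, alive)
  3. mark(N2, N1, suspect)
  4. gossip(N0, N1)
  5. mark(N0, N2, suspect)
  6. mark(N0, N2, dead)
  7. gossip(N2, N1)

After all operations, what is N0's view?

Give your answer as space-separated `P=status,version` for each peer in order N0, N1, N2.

Answer: N0=alive,0 N1=alive,0 N2=dead,3

Derivation:
Op 1: N0 marks N2=suspect -> (suspect,v1)
Op 2: N1 marks N2=alive -> (alive,v1)
Op 3: N2 marks N1=suspect -> (suspect,v1)
Op 4: gossip N0<->N1 -> N0.N0=(alive,v0) N0.N1=(alive,v0) N0.N2=(suspect,v1) | N1.N0=(alive,v0) N1.N1=(alive,v0) N1.N2=(alive,v1)
Op 5: N0 marks N2=suspect -> (suspect,v2)
Op 6: N0 marks N2=dead -> (dead,v3)
Op 7: gossip N2<->N1 -> N2.N0=(alive,v0) N2.N1=(suspect,v1) N2.N2=(alive,v1) | N1.N0=(alive,v0) N1.N1=(suspect,v1) N1.N2=(alive,v1)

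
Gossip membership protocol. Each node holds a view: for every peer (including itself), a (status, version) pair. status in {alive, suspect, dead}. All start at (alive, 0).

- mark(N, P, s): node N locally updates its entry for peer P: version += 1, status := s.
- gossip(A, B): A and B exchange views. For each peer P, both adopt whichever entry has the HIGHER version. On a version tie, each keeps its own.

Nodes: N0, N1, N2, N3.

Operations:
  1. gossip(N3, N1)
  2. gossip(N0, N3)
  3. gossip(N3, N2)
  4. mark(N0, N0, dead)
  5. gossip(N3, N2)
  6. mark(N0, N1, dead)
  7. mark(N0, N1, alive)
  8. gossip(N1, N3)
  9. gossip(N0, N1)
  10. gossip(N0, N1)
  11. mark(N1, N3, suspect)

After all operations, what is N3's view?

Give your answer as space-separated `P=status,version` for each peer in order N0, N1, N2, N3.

Answer: N0=alive,0 N1=alive,0 N2=alive,0 N3=alive,0

Derivation:
Op 1: gossip N3<->N1 -> N3.N0=(alive,v0) N3.N1=(alive,v0) N3.N2=(alive,v0) N3.N3=(alive,v0) | N1.N0=(alive,v0) N1.N1=(alive,v0) N1.N2=(alive,v0) N1.N3=(alive,v0)
Op 2: gossip N0<->N3 -> N0.N0=(alive,v0) N0.N1=(alive,v0) N0.N2=(alive,v0) N0.N3=(alive,v0) | N3.N0=(alive,v0) N3.N1=(alive,v0) N3.N2=(alive,v0) N3.N3=(alive,v0)
Op 3: gossip N3<->N2 -> N3.N0=(alive,v0) N3.N1=(alive,v0) N3.N2=(alive,v0) N3.N3=(alive,v0) | N2.N0=(alive,v0) N2.N1=(alive,v0) N2.N2=(alive,v0) N2.N3=(alive,v0)
Op 4: N0 marks N0=dead -> (dead,v1)
Op 5: gossip N3<->N2 -> N3.N0=(alive,v0) N3.N1=(alive,v0) N3.N2=(alive,v0) N3.N3=(alive,v0) | N2.N0=(alive,v0) N2.N1=(alive,v0) N2.N2=(alive,v0) N2.N3=(alive,v0)
Op 6: N0 marks N1=dead -> (dead,v1)
Op 7: N0 marks N1=alive -> (alive,v2)
Op 8: gossip N1<->N3 -> N1.N0=(alive,v0) N1.N1=(alive,v0) N1.N2=(alive,v0) N1.N3=(alive,v0) | N3.N0=(alive,v0) N3.N1=(alive,v0) N3.N2=(alive,v0) N3.N3=(alive,v0)
Op 9: gossip N0<->N1 -> N0.N0=(dead,v1) N0.N1=(alive,v2) N0.N2=(alive,v0) N0.N3=(alive,v0) | N1.N0=(dead,v1) N1.N1=(alive,v2) N1.N2=(alive,v0) N1.N3=(alive,v0)
Op 10: gossip N0<->N1 -> N0.N0=(dead,v1) N0.N1=(alive,v2) N0.N2=(alive,v0) N0.N3=(alive,v0) | N1.N0=(dead,v1) N1.N1=(alive,v2) N1.N2=(alive,v0) N1.N3=(alive,v0)
Op 11: N1 marks N3=suspect -> (suspect,v1)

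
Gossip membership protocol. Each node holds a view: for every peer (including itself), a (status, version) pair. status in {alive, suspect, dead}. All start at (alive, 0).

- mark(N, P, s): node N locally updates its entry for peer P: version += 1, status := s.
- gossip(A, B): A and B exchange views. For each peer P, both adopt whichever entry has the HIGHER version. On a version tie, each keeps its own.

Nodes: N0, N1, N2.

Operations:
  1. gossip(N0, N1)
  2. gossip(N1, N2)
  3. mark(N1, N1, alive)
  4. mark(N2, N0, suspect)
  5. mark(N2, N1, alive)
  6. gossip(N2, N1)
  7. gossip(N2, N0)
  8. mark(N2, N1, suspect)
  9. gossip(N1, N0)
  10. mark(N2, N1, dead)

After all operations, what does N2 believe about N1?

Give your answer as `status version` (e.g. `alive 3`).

Answer: dead 3

Derivation:
Op 1: gossip N0<->N1 -> N0.N0=(alive,v0) N0.N1=(alive,v0) N0.N2=(alive,v0) | N1.N0=(alive,v0) N1.N1=(alive,v0) N1.N2=(alive,v0)
Op 2: gossip N1<->N2 -> N1.N0=(alive,v0) N1.N1=(alive,v0) N1.N2=(alive,v0) | N2.N0=(alive,v0) N2.N1=(alive,v0) N2.N2=(alive,v0)
Op 3: N1 marks N1=alive -> (alive,v1)
Op 4: N2 marks N0=suspect -> (suspect,v1)
Op 5: N2 marks N1=alive -> (alive,v1)
Op 6: gossip N2<->N1 -> N2.N0=(suspect,v1) N2.N1=(alive,v1) N2.N2=(alive,v0) | N1.N0=(suspect,v1) N1.N1=(alive,v1) N1.N2=(alive,v0)
Op 7: gossip N2<->N0 -> N2.N0=(suspect,v1) N2.N1=(alive,v1) N2.N2=(alive,v0) | N0.N0=(suspect,v1) N0.N1=(alive,v1) N0.N2=(alive,v0)
Op 8: N2 marks N1=suspect -> (suspect,v2)
Op 9: gossip N1<->N0 -> N1.N0=(suspect,v1) N1.N1=(alive,v1) N1.N2=(alive,v0) | N0.N0=(suspect,v1) N0.N1=(alive,v1) N0.N2=(alive,v0)
Op 10: N2 marks N1=dead -> (dead,v3)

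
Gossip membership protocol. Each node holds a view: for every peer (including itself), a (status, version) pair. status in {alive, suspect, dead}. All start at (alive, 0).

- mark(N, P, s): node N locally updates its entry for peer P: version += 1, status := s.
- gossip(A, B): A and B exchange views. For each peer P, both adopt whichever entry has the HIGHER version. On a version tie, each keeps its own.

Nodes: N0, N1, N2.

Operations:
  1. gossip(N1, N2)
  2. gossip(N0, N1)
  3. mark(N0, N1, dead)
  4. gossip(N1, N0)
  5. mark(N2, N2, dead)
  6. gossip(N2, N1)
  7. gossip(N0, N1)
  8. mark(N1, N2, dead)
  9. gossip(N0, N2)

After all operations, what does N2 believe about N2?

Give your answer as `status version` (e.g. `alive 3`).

Op 1: gossip N1<->N2 -> N1.N0=(alive,v0) N1.N1=(alive,v0) N1.N2=(alive,v0) | N2.N0=(alive,v0) N2.N1=(alive,v0) N2.N2=(alive,v0)
Op 2: gossip N0<->N1 -> N0.N0=(alive,v0) N0.N1=(alive,v0) N0.N2=(alive,v0) | N1.N0=(alive,v0) N1.N1=(alive,v0) N1.N2=(alive,v0)
Op 3: N0 marks N1=dead -> (dead,v1)
Op 4: gossip N1<->N0 -> N1.N0=(alive,v0) N1.N1=(dead,v1) N1.N2=(alive,v0) | N0.N0=(alive,v0) N0.N1=(dead,v1) N0.N2=(alive,v0)
Op 5: N2 marks N2=dead -> (dead,v1)
Op 6: gossip N2<->N1 -> N2.N0=(alive,v0) N2.N1=(dead,v1) N2.N2=(dead,v1) | N1.N0=(alive,v0) N1.N1=(dead,v1) N1.N2=(dead,v1)
Op 7: gossip N0<->N1 -> N0.N0=(alive,v0) N0.N1=(dead,v1) N0.N2=(dead,v1) | N1.N0=(alive,v0) N1.N1=(dead,v1) N1.N2=(dead,v1)
Op 8: N1 marks N2=dead -> (dead,v2)
Op 9: gossip N0<->N2 -> N0.N0=(alive,v0) N0.N1=(dead,v1) N0.N2=(dead,v1) | N2.N0=(alive,v0) N2.N1=(dead,v1) N2.N2=(dead,v1)

Answer: dead 1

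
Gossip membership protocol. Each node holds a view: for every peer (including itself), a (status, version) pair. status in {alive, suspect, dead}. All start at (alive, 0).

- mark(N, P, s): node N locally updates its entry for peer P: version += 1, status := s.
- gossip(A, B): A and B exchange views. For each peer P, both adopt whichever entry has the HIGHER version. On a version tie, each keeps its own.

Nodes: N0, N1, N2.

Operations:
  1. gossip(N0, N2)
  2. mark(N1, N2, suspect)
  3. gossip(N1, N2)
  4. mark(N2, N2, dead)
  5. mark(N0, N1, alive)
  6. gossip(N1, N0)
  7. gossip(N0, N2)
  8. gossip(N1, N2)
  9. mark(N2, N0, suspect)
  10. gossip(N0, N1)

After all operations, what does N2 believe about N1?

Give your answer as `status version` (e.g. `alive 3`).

Op 1: gossip N0<->N2 -> N0.N0=(alive,v0) N0.N1=(alive,v0) N0.N2=(alive,v0) | N2.N0=(alive,v0) N2.N1=(alive,v0) N2.N2=(alive,v0)
Op 2: N1 marks N2=suspect -> (suspect,v1)
Op 3: gossip N1<->N2 -> N1.N0=(alive,v0) N1.N1=(alive,v0) N1.N2=(suspect,v1) | N2.N0=(alive,v0) N2.N1=(alive,v0) N2.N2=(suspect,v1)
Op 4: N2 marks N2=dead -> (dead,v2)
Op 5: N0 marks N1=alive -> (alive,v1)
Op 6: gossip N1<->N0 -> N1.N0=(alive,v0) N1.N1=(alive,v1) N1.N2=(suspect,v1) | N0.N0=(alive,v0) N0.N1=(alive,v1) N0.N2=(suspect,v1)
Op 7: gossip N0<->N2 -> N0.N0=(alive,v0) N0.N1=(alive,v1) N0.N2=(dead,v2) | N2.N0=(alive,v0) N2.N1=(alive,v1) N2.N2=(dead,v2)
Op 8: gossip N1<->N2 -> N1.N0=(alive,v0) N1.N1=(alive,v1) N1.N2=(dead,v2) | N2.N0=(alive,v0) N2.N1=(alive,v1) N2.N2=(dead,v2)
Op 9: N2 marks N0=suspect -> (suspect,v1)
Op 10: gossip N0<->N1 -> N0.N0=(alive,v0) N0.N1=(alive,v1) N0.N2=(dead,v2) | N1.N0=(alive,v0) N1.N1=(alive,v1) N1.N2=(dead,v2)

Answer: alive 1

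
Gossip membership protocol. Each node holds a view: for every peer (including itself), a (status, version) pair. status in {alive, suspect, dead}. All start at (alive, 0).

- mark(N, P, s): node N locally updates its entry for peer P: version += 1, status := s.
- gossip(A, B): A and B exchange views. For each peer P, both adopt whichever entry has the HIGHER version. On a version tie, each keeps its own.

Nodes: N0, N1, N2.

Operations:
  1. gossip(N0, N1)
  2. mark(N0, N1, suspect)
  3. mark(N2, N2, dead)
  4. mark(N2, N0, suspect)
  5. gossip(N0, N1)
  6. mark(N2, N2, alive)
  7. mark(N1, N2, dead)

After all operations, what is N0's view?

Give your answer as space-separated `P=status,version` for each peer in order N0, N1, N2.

Answer: N0=alive,0 N1=suspect,1 N2=alive,0

Derivation:
Op 1: gossip N0<->N1 -> N0.N0=(alive,v0) N0.N1=(alive,v0) N0.N2=(alive,v0) | N1.N0=(alive,v0) N1.N1=(alive,v0) N1.N2=(alive,v0)
Op 2: N0 marks N1=suspect -> (suspect,v1)
Op 3: N2 marks N2=dead -> (dead,v1)
Op 4: N2 marks N0=suspect -> (suspect,v1)
Op 5: gossip N0<->N1 -> N0.N0=(alive,v0) N0.N1=(suspect,v1) N0.N2=(alive,v0) | N1.N0=(alive,v0) N1.N1=(suspect,v1) N1.N2=(alive,v0)
Op 6: N2 marks N2=alive -> (alive,v2)
Op 7: N1 marks N2=dead -> (dead,v1)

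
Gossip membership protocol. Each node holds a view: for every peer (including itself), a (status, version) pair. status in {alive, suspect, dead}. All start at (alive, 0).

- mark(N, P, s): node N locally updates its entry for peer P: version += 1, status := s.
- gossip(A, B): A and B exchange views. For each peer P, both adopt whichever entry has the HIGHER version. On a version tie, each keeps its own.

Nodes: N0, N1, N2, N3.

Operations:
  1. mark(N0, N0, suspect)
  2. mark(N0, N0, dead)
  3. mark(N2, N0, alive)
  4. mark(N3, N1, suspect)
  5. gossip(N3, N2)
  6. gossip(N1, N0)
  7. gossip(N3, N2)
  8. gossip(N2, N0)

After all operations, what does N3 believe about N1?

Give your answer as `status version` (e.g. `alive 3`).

Answer: suspect 1

Derivation:
Op 1: N0 marks N0=suspect -> (suspect,v1)
Op 2: N0 marks N0=dead -> (dead,v2)
Op 3: N2 marks N0=alive -> (alive,v1)
Op 4: N3 marks N1=suspect -> (suspect,v1)
Op 5: gossip N3<->N2 -> N3.N0=(alive,v1) N3.N1=(suspect,v1) N3.N2=(alive,v0) N3.N3=(alive,v0) | N2.N0=(alive,v1) N2.N1=(suspect,v1) N2.N2=(alive,v0) N2.N3=(alive,v0)
Op 6: gossip N1<->N0 -> N1.N0=(dead,v2) N1.N1=(alive,v0) N1.N2=(alive,v0) N1.N3=(alive,v0) | N0.N0=(dead,v2) N0.N1=(alive,v0) N0.N2=(alive,v0) N0.N3=(alive,v0)
Op 7: gossip N3<->N2 -> N3.N0=(alive,v1) N3.N1=(suspect,v1) N3.N2=(alive,v0) N3.N3=(alive,v0) | N2.N0=(alive,v1) N2.N1=(suspect,v1) N2.N2=(alive,v0) N2.N3=(alive,v0)
Op 8: gossip N2<->N0 -> N2.N0=(dead,v2) N2.N1=(suspect,v1) N2.N2=(alive,v0) N2.N3=(alive,v0) | N0.N0=(dead,v2) N0.N1=(suspect,v1) N0.N2=(alive,v0) N0.N3=(alive,v0)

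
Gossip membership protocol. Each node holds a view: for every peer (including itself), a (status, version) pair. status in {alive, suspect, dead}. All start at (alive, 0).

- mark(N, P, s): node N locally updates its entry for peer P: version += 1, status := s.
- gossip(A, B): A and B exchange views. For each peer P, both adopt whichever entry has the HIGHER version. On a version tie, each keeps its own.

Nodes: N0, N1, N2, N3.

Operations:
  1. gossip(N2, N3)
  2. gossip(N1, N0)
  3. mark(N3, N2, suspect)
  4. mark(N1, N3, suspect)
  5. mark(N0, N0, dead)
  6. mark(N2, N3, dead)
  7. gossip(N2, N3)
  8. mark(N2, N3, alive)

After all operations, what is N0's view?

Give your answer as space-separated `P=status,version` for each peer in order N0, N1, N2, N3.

Op 1: gossip N2<->N3 -> N2.N0=(alive,v0) N2.N1=(alive,v0) N2.N2=(alive,v0) N2.N3=(alive,v0) | N3.N0=(alive,v0) N3.N1=(alive,v0) N3.N2=(alive,v0) N3.N3=(alive,v0)
Op 2: gossip N1<->N0 -> N1.N0=(alive,v0) N1.N1=(alive,v0) N1.N2=(alive,v0) N1.N3=(alive,v0) | N0.N0=(alive,v0) N0.N1=(alive,v0) N0.N2=(alive,v0) N0.N3=(alive,v0)
Op 3: N3 marks N2=suspect -> (suspect,v1)
Op 4: N1 marks N3=suspect -> (suspect,v1)
Op 5: N0 marks N0=dead -> (dead,v1)
Op 6: N2 marks N3=dead -> (dead,v1)
Op 7: gossip N2<->N3 -> N2.N0=(alive,v0) N2.N1=(alive,v0) N2.N2=(suspect,v1) N2.N3=(dead,v1) | N3.N0=(alive,v0) N3.N1=(alive,v0) N3.N2=(suspect,v1) N3.N3=(dead,v1)
Op 8: N2 marks N3=alive -> (alive,v2)

Answer: N0=dead,1 N1=alive,0 N2=alive,0 N3=alive,0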